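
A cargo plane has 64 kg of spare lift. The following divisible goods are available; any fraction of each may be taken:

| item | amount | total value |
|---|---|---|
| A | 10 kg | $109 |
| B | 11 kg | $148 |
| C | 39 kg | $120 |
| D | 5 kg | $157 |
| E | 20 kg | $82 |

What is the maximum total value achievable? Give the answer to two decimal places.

551.38

Take in order of value per unit:
- D (157/5 per unit): all 5 → value 157, running total 157.00
- B (148/11 per unit): all 11 → value 148, running total 305.00
- A (109/10 per unit): all 10 → value 109, running total 414.00
- E (82/20 per unit): all 20 → value 82, running total 496.00
- C (120/39 per unit): 18 of 39 → value 18×120/39 = 55.3846, running total 551.38
Total 551.38.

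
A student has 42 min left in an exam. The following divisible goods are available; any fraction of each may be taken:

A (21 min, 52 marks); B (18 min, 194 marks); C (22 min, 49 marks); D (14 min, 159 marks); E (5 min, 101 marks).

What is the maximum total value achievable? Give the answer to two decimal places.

466.38

Take in order of value per unit:
- E (101/5 per unit): all 5 → value 101, running total 101.00
- D (159/14 per unit): all 14 → value 159, running total 260.00
- B (194/18 per unit): all 18 → value 194, running total 454.00
- A (52/21 per unit): 5 of 21 → value 5×52/21 = 12.3810, running total 466.38
Total 466.38.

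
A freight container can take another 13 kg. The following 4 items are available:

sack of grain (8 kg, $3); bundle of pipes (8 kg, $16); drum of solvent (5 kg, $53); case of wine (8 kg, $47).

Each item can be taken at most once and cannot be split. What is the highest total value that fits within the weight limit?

$100

Check high-value combinations within 13 kg:
- drum of solvent+case of wine: weight 5+8=13, value 53+47=100
- bundle of pipes+drum of solvent: weight 8+5=13, value 16+53=69
- sack of grain+drum of solvent: weight 8+5=13, value 3+53=56
- drum of solvent: weight 5, value 53
Best: $100.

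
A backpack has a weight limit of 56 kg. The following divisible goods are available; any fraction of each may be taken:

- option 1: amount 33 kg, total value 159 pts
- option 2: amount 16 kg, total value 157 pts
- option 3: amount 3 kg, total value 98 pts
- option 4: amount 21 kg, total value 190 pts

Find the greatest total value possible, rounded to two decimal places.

Take in order of value per unit:
- option 3 (98/3 per unit): all 3 → value 98, running total 98.00
- option 2 (157/16 per unit): all 16 → value 157, running total 255.00
- option 4 (190/21 per unit): all 21 → value 190, running total 445.00
- option 1 (159/33 per unit): 16 of 33 → value 16×159/33 = 77.0909, running total 522.09
Total 522.09.

522.09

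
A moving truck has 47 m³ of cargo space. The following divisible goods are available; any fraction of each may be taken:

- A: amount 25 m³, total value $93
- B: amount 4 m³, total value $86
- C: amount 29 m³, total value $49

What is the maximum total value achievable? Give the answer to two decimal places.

209.41

Take in order of value per unit:
- B (86/4 per unit): all 4 → value 86, running total 86.00
- A (93/25 per unit): all 25 → value 93, running total 179.00
- C (49/29 per unit): 18 of 29 → value 18×49/29 = 30.4138, running total 209.41
Total 209.41.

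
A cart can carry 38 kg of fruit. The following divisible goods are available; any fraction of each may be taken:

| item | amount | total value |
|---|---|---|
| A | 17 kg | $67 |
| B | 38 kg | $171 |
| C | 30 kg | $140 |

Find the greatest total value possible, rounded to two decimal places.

Take in order of value per unit:
- C (140/30 per unit): all 30 → value 140, running total 140.00
- B (171/38 per unit): 8 of 38 → value 8×171/38 = 36.0000, running total 176.00
Total 176.00.

176.00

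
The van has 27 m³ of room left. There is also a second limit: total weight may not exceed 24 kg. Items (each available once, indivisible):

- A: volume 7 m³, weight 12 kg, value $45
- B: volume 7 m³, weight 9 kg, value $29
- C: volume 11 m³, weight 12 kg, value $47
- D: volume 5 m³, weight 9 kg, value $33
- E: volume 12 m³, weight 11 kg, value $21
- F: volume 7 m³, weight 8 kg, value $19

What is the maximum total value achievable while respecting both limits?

Feasible sets respecting both limits:
- A+C: volume 18, weight 24, value 92
- C+D: volume 16, weight 21, value 80
- A+D: volume 12, weight 21, value 78
- B+C: volume 18, weight 21, value 76
Best: $92.

$92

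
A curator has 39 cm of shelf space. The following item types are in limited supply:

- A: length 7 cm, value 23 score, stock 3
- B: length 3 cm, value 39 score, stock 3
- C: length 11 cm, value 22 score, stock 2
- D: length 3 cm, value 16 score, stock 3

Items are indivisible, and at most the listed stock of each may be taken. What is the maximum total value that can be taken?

Top feasible selections:
- 3×A + 3×B + 3×D: length 39, value 234
- 3×A + 3×B + 2×D: length 36, value 218
- 2×A + 3×B + 3×D: length 32, value 211
Best: 234 score.

234 score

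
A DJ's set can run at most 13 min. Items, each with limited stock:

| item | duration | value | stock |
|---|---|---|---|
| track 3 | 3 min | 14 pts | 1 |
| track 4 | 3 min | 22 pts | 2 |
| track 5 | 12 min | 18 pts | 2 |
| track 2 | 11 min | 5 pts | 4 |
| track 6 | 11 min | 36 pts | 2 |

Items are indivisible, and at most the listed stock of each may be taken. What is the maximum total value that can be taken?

Best selections within duration 13 and stock limits:
- 1×track 3 + 2×track 4: duration 9, value 58
- 2×track 4: duration 6, value 44
- 1×track 3 + 1×track 4: duration 6, value 36
Best: 58 pts.

58 pts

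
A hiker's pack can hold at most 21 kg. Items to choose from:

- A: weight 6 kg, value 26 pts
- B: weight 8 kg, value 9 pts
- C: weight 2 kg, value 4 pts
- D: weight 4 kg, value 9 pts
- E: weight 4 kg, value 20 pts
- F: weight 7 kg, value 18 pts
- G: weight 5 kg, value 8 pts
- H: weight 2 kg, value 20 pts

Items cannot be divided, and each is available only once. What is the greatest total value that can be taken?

88 pts

Check high-value combinations within 21 kg:
- A+C+E+F+H: weight 6+2+4+7+2=21, value 26+4+20+18+20=88
- A+E+F+H: weight 6+4+7+2=19, value 26+20+18+20=84
- A+D+E+G+H: weight 6+4+4+5+2=21, value 26+9+20+8+20=83
- A+C+D+E+H: weight 6+2+4+4+2=18, value 26+4+9+20+20=79
Best: 88 pts.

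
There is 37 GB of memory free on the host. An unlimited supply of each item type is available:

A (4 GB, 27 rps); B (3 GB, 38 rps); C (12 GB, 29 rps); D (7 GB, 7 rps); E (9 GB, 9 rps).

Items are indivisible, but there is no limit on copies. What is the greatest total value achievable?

456 rps

Best value-per-unit is B at 38/3, and filling with it alone uses memory 12×3=36. No mix of the others beats 12×38 = 456.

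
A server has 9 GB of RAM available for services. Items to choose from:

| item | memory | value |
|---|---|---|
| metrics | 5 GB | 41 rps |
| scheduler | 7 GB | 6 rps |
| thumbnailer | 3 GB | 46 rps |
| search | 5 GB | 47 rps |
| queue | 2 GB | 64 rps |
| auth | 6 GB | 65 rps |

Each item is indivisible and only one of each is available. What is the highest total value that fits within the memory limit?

129 rps

This is a 0/1 knapsack; check combinations near the capacity.
- queue+auth: memory 2+6=8, value 64+65=129
- search+queue: memory 5+2=7, value 47+64=111
- thumbnailer+auth: memory 3+6=9, value 46+65=111
- thumbnailer+queue: memory 3+2=5, value 46+64=110
- metrics+queue: memory 5+2=7, value 41+64=105
Best: 129 rps.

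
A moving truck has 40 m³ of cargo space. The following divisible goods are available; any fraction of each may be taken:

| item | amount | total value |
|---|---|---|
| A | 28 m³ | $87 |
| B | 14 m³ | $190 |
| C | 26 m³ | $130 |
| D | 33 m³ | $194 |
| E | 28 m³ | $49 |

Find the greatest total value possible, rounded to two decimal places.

Take in order of value per unit:
- B (190/14 per unit): all 14 → value 190, running total 190.00
- D (194/33 per unit): 26 of 33 → value 26×194/33 = 152.8485, running total 342.85
Total 342.85.

342.85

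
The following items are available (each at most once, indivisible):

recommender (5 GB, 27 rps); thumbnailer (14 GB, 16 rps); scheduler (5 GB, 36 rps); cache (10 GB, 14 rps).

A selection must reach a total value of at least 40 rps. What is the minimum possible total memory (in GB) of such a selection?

Subsets with value ≥ 40, sorted by total memory:
- recommender+scheduler: memory 10, value 63
- scheduler+cache: memory 15, value 50
Minimum memory: 10 GB.

10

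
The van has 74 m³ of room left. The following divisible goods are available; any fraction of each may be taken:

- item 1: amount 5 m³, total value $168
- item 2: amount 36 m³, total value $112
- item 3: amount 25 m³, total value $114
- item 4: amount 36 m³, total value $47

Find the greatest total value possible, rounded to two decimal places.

Take in order of value per unit:
- item 1 (168/5 per unit): all 5 → value 168, running total 168.00
- item 3 (114/25 per unit): all 25 → value 114, running total 282.00
- item 2 (112/36 per unit): all 36 → value 112, running total 394.00
- item 4 (47/36 per unit): 8 of 36 → value 8×47/36 = 10.4444, running total 404.44
Total 404.44.

404.44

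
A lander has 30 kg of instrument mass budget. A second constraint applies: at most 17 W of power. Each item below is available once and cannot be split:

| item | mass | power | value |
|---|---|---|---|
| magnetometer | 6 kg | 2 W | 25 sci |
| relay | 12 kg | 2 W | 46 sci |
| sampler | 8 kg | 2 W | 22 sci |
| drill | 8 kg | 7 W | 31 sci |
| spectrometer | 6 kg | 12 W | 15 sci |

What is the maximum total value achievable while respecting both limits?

Feasible sets respecting both limits:
- magnetometer+relay+drill: mass 26, power 11, value 102
- relay+sampler+drill: mass 28, power 11, value 99
- magnetometer+relay+sampler: mass 26, power 6, value 93
Best: 102 sci.

102 sci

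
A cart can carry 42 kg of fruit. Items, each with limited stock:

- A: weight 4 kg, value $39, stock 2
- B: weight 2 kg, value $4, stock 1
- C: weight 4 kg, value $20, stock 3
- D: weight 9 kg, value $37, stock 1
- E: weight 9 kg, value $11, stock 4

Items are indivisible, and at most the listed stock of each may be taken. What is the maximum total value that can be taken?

$190

Top feasible selections:
- 2×A + 1×B + 3×C + 1×D + 1×E: weight 40, value 190
- 2×A + 3×C + 1×D + 1×E: weight 38, value 186
- 2×A + 1×B + 3×C + 1×D: weight 31, value 179
- 2×A + 3×C + 1×D: weight 29, value 175
Best: $190.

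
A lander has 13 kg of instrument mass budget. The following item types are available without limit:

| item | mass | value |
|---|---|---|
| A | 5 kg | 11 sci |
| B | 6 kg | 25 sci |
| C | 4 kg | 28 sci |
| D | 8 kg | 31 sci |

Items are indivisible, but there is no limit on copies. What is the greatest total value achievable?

84 sci

Best value-per-unit is C at 28/4, and filling with it alone uses mass 3×4=12. No mix of the others beats 3×28 = 84.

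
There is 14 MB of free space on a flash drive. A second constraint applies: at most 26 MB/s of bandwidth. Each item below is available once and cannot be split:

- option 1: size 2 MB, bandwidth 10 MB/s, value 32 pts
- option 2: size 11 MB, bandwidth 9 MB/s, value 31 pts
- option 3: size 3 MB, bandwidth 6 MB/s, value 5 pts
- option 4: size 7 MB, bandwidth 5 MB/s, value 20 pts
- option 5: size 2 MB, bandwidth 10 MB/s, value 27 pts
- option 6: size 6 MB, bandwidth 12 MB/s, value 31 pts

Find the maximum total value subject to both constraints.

Feasible sets respecting both limits:
- option 1+option 4+option 5: size 11, bandwidth 25, value 79
- option 1+option 3+option 5: size 7, bandwidth 26, value 64
- option 1+option 2: size 13, bandwidth 19, value 63
Best: 79 pts.

79 pts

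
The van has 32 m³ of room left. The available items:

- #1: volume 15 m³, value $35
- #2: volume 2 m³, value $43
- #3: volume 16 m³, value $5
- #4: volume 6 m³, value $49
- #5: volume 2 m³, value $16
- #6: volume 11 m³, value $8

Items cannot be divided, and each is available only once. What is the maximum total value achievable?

$143

This is a 0/1 knapsack; check combinations near the capacity.
- #1+#2+#4+#5: volume 15+2+6+2=25, value 35+43+49+16=143
- #1+#2+#4: volume 15+2+6=23, value 35+43+49=127
- #2+#4+#5+#6: volume 2+6+2+11=21, value 43+49+16+8=116
- #2+#3+#4+#5: volume 2+16+6+2=26, value 43+5+49+16=113
- #2+#4+#5: volume 2+6+2=10, value 43+49+16=108
Best: $143.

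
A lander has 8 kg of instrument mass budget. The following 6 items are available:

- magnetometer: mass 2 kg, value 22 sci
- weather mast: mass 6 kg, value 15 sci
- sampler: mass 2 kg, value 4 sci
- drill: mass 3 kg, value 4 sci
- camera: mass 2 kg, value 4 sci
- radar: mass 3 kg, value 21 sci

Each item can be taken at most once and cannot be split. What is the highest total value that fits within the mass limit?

Check high-value combinations within 8 kg:
- magnetometer+sampler+radar: mass 2+2+3=7, value 22+4+21=47
- magnetometer+camera+radar: mass 2+2+3=7, value 22+4+21=47
- magnetometer+drill+radar: mass 2+3+3=8, value 22+4+21=47
Best: 47 sci.

47 sci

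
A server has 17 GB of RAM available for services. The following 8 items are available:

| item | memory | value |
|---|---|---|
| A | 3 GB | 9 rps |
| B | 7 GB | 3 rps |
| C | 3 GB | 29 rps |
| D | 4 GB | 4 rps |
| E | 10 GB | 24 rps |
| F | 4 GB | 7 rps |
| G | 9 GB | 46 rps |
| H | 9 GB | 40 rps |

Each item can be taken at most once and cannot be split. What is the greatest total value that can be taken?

84 rps

Check high-value combinations within 17 GB:
- A+C+G: memory 3+3+9=15, value 9+29+46=84
- C+F+G: memory 3+4+9=16, value 29+7+46=82
- C+D+G: memory 3+4+9=16, value 29+4+46=79
- A+C+H: memory 3+3+9=15, value 9+29+40=78
- C+F+H: memory 3+4+9=16, value 29+7+40=76
Best: 84 rps.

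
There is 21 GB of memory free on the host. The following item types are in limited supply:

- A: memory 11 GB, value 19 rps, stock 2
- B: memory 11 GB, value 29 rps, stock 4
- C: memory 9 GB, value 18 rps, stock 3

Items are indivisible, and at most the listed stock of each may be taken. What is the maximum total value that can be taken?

Top feasible selections:
- 1×B + 1×C: memory 20, value 47
- 1×A + 1×C: memory 20, value 37
- 2×C: memory 18, value 36
- 1×B: memory 11, value 29
Best: 47 rps.

47 rps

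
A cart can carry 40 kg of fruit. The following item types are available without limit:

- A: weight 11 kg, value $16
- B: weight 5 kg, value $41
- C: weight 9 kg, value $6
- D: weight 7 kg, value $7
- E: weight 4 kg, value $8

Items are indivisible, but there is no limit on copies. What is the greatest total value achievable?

$328

Best value-per-unit is B at 41/5, and filling with it alone uses weight 8×5=40. No mix of the others beats 8×41 = 328.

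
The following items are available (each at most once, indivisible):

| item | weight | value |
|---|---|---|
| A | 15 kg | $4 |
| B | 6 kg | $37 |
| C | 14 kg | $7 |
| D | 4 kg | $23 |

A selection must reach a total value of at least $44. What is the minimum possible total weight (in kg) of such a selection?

Subsets with value ≥ 44, sorted by total weight:
- B+D: weight 10, value 60
- B+C: weight 20, value 44
Minimum weight: 10 kg.

10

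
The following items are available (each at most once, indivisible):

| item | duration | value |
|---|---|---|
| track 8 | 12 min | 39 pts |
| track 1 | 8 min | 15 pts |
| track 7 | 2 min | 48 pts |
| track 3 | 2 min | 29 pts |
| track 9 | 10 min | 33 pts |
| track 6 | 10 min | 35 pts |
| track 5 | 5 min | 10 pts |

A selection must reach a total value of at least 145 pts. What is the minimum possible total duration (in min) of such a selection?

24

Subsets with value ≥ 145, sorted by total duration:
- track 7+track 3+track 9+track 6: duration 24, value 145
- track 8+track 7+track 3+track 6: duration 26, value 151
- track 8+track 7+track 3+track 9: duration 26, value 149
- track 7+track 3+track 9+track 6+track 5: duration 29, value 155
Minimum duration: 24 min.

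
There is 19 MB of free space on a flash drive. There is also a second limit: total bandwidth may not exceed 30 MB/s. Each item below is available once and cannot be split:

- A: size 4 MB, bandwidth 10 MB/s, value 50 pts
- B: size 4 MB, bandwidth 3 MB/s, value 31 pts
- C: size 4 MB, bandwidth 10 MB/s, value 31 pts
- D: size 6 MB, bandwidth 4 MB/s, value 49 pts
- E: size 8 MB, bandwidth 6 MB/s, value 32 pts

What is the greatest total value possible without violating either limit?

Feasible sets respecting both limits:
- A+B+C+D: size 18, bandwidth 27, value 161
- A+D+E: size 18, bandwidth 20, value 131
- A+B+D: size 14, bandwidth 17, value 130
- A+C+D: size 14, bandwidth 24, value 130
Best: 161 pts.

161 pts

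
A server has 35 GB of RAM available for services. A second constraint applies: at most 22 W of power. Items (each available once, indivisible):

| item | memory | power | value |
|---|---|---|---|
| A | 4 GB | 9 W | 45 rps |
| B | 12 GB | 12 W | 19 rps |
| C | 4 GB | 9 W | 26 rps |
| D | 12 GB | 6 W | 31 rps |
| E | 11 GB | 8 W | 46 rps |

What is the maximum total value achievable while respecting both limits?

Feasible sets respecting both limits:
- A+E: memory 15, power 17, value 91
- D+E: memory 23, power 14, value 77
- A+D: memory 16, power 15, value 76
- C+E: memory 15, power 17, value 72
Best: 91 rps.

91 rps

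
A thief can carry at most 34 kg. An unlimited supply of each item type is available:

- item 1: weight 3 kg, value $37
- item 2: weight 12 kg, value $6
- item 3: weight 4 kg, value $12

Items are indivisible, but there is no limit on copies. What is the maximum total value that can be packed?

Best value-per-unit is item 1 at 37/3, and filling with it alone uses weight 11×3=33. No mix of the others beats 11×37 = 407.

$407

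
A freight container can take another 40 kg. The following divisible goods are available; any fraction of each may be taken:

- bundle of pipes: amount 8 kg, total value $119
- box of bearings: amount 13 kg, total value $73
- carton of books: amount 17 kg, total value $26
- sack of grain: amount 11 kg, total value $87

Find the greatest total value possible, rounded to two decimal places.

291.24

Take in order of value per unit:
- bundle of pipes (119/8 per unit): all 8 → value 119, running total 119.00
- sack of grain (87/11 per unit): all 11 → value 87, running total 206.00
- box of bearings (73/13 per unit): all 13 → value 73, running total 279.00
- carton of books (26/17 per unit): 8 of 17 → value 8×26/17 = 12.2353, running total 291.24
Total 291.24.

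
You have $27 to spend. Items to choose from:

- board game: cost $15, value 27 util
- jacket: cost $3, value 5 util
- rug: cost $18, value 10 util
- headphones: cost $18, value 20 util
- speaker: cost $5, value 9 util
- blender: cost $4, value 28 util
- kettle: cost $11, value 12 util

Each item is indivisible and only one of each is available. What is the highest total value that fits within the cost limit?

This is a 0/1 knapsack; check combinations near the capacity.
- board game+jacket+speaker+blender: cost 15+3+5+4=27, value 27+5+9+28=69
- board game+speaker+blender: cost 15+5+4=24, value 27+9+28=64
- board game+jacket+blender: cost 15+3+4=22, value 27+5+28=60
- headphones+speaker+blender: cost 18+5+4=27, value 20+9+28=57
- board game+blender: cost 15+4=19, value 27+28=55
Best: 69 util.

69 util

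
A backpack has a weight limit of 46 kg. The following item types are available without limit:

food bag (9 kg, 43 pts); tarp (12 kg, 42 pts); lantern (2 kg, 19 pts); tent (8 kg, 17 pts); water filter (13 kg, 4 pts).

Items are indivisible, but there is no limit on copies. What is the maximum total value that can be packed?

437 pts

Best value-per-unit is lantern at 19/2, and filling with it alone uses weight 23×2=46. No mix of the others beats 23×19 = 437.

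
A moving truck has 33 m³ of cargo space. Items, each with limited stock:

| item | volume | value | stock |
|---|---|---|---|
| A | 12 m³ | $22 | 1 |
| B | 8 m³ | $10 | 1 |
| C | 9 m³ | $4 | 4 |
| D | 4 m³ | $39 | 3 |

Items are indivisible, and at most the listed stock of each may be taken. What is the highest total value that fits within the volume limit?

Best selections within volume 33 and stock limits:
- 1×A + 1×B + 3×D: volume 32, value 149
- 1×A + 1×C + 3×D: volume 33, value 143
- 1×A + 3×D: volume 24, value 139
Best: $149.

$149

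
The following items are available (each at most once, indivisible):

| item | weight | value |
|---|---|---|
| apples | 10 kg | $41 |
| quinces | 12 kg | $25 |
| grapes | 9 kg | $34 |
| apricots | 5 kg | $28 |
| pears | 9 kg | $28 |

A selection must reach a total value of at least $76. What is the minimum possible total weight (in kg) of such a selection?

Subsets with value ≥ 76, sorted by total weight:
- grapes+apricots+pears: weight 23, value 90
- apples+grapes+apricots: weight 24, value 103
- apples+apricots+pears: weight 24, value 97
Minimum weight: 23 kg.

23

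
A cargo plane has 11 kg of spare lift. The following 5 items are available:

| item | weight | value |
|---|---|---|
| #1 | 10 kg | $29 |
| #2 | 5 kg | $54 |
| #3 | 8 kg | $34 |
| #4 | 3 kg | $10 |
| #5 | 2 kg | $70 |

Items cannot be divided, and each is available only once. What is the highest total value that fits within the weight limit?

Check high-value combinations within 11 kg:
- #2+#4+#5: weight 5+3+2=10, value 54+10+70=134
- #2+#5: weight 5+2=7, value 54+70=124
- #3+#5: weight 8+2=10, value 34+70=104
Best: $134.

$134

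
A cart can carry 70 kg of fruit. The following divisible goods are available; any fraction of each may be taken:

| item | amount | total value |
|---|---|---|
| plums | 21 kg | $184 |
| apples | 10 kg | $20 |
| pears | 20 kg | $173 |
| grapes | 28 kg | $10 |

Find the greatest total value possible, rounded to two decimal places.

Take in order of value per unit:
- plums (184/21 per unit): all 21 → value 184, running total 184.00
- pears (173/20 per unit): all 20 → value 173, running total 357.00
- apples (20/10 per unit): all 10 → value 20, running total 377.00
- grapes (10/28 per unit): 19 of 28 → value 19×10/28 = 6.7857, running total 383.79
Total 383.79.

383.79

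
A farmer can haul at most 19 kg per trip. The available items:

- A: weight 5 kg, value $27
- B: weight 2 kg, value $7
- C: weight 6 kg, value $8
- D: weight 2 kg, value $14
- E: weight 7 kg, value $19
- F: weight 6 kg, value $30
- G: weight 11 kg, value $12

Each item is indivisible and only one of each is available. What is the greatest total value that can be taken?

Check high-value combinations within 19 kg:
- A+C+D+F: weight 5+6+2+6=19, value 27+8+14+30=79
- A+B+D+F: weight 5+2+2+6=15, value 27+7+14+30=78
- A+E+F: weight 5+7+6=18, value 27+19+30=76
Best: $79.

$79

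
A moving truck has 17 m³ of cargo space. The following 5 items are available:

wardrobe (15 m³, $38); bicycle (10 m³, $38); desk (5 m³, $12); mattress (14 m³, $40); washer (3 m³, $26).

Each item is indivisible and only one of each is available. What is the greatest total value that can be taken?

$66

Check high-value combinations within 17 m³:
- mattress+washer: volume 14+3=17, value 40+26=66
- bicycle+washer: volume 10+3=13, value 38+26=64
- bicycle+desk: volume 10+5=15, value 38+12=50
Best: $66.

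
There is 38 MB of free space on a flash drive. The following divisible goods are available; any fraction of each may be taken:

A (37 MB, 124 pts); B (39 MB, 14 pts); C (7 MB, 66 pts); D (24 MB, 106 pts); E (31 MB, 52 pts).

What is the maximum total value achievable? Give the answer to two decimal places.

195.46

Take in order of value per unit:
- C (66/7 per unit): all 7 → value 66, running total 66.00
- D (106/24 per unit): all 24 → value 106, running total 172.00
- A (124/37 per unit): 7 of 37 → value 7×124/37 = 23.4595, running total 195.46
Total 195.46.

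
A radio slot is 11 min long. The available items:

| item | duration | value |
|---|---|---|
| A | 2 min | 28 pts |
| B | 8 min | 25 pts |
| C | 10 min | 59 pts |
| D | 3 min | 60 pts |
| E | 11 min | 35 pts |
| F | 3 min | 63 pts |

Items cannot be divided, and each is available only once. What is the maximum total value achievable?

151 pts

Check high-value combinations within 11 min:
- A+D+F: duration 2+3+3=8, value 28+60+63=151
- D+F: duration 3+3=6, value 60+63=123
- A+F: duration 2+3=5, value 28+63=91
- A+D: duration 2+3=5, value 28+60=88
Best: 151 pts.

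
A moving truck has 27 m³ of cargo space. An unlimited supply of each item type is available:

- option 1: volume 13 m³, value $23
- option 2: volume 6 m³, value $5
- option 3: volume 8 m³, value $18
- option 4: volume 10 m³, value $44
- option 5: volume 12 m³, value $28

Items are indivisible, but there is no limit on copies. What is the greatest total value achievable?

Best value-per-unit is option 4 at 44/10; filling with it alone gives 2×44 = 88.
Optimal mix: 1×option 2 + 2×option 4 → volume 26, value 93.

$93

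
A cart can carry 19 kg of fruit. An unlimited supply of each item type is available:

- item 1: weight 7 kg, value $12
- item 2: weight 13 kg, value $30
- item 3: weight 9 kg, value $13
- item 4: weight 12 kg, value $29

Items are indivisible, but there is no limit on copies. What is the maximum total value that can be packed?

Best value-per-unit is item 4 at 29/12; filling with it alone gives 1×29 = 29.
Optimal mix: 1×item 1 + 1×item 4 → weight 19, value 41.

$41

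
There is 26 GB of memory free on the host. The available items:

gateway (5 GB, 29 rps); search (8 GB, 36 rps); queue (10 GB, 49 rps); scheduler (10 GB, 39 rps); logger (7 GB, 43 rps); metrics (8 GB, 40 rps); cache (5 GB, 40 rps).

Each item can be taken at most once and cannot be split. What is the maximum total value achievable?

152 rps

Check high-value combinations within 26 GB:
- gateway+logger+metrics+cache: memory 5+7+8+5=25, value 29+43+40+40=152
- gateway+search+logger+cache: memory 5+8+7+5=25, value 29+36+43+40=148
- gateway+search+metrics+cache: memory 5+8+8+5=26, value 29+36+40+40=145
- queue+logger+cache: memory 10+7+5=22, value 49+43+40=132
Best: 152 rps.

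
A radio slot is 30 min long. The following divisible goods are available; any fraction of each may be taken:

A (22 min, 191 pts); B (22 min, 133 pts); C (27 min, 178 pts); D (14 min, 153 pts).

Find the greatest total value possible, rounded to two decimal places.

Take in order of value per unit:
- D (153/14 per unit): all 14 → value 153, running total 153.00
- A (191/22 per unit): 16 of 22 → value 16×191/22 = 138.9091, running total 291.91
Total 291.91.

291.91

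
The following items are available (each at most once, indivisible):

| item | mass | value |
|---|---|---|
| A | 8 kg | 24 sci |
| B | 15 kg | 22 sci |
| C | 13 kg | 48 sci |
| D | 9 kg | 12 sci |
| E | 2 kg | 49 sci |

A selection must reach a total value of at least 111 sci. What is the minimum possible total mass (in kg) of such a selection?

Subsets with value ≥ 111, sorted by total mass:
- A+C+E: mass 23, value 121
- B+C+E: mass 30, value 119
- A+C+D+E: mass 32, value 133
- A+B+C+E: mass 38, value 143
Minimum mass: 23 kg.

23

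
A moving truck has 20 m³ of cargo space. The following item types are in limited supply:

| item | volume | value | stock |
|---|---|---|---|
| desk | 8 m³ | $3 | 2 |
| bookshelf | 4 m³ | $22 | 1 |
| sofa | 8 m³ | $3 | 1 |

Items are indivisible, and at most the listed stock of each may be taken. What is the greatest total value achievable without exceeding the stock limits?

$28

Top feasible selections:
- 1×desk + 1×bookshelf + 1×sofa: volume 20, value 28
- 2×desk + 1×bookshelf: volume 20, value 28
- 1×bookshelf + 1×sofa: volume 12, value 25
- 1×desk + 1×bookshelf: volume 12, value 25
Best: $28.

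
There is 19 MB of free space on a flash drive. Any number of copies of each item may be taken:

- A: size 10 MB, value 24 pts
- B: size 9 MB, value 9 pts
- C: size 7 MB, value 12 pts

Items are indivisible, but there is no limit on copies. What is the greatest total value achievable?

36 pts

Best value-per-unit is A at 24/10; filling with it alone gives 1×24 = 24.
Optimal mix: 1×A + 1×C → size 17, value 36.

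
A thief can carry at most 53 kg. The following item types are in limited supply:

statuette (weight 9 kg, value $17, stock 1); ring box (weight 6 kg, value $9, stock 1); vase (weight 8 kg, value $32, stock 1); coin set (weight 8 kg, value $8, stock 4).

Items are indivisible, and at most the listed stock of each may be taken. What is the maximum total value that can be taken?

Top feasible selections:
- 1×statuette + 1×ring box + 1×vase + 3×coin set: weight 47, value 82
- 1×statuette + 1×vase + 4×coin set: weight 49, value 81
- 1×statuette + 1×ring box + 1×vase + 2×coin set: weight 39, value 74
Best: $82.

$82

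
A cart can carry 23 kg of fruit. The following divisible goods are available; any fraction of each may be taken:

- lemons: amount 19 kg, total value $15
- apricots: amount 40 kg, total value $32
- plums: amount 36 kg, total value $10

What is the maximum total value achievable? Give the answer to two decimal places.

Take in order of value per unit:
- apricots (32/40 per unit): 23 of 40 → value 23×32/40 = 18.4000, running total 18.40
Total 18.40.

18.40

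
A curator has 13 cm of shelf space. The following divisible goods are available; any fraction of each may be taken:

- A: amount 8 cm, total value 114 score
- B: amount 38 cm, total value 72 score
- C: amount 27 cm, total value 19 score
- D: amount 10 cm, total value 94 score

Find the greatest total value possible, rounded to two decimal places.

161.00

Take in order of value per unit:
- A (114/8 per unit): all 8 → value 114, running total 114.00
- D (94/10 per unit): 5 of 10 → value 5×94/10 = 47.0000, running total 161.00
Total 161.00.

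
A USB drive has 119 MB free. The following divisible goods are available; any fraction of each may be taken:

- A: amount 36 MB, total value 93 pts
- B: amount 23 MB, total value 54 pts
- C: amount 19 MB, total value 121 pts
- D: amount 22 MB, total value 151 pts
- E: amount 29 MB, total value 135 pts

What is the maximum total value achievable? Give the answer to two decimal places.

Take in order of value per unit:
- D (151/22 per unit): all 22 → value 151, running total 151.00
- C (121/19 per unit): all 19 → value 121, running total 272.00
- E (135/29 per unit): all 29 → value 135, running total 407.00
- A (93/36 per unit): all 36 → value 93, running total 500.00
- B (54/23 per unit): 13 of 23 → value 13×54/23 = 30.5217, running total 530.52
Total 530.52.

530.52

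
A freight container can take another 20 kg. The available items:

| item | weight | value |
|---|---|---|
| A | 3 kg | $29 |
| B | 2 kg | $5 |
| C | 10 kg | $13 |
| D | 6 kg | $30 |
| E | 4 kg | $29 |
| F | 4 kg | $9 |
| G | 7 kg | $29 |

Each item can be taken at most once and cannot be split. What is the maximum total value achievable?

Check high-value combinations within 20 kg:
- A+D+E+G: weight 3+6+4+7=20, value 29+30+29+29=117
- A+B+D+E+F: weight 3+2+6+4+4=19, value 29+5+30+29+9=102
- A+B+E+F+G: weight 3+2+4+4+7=20, value 29+5+29+9+29=101
- A+D+E+F: weight 3+6+4+4=17, value 29+30+29+9=97
- A+D+F+G: weight 3+6+4+7=20, value 29+30+9+29=97
Best: $117.

$117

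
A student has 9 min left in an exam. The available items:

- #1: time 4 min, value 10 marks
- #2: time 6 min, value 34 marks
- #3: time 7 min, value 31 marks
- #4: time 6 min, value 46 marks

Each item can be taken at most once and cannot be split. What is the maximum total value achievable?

Check high-value combinations within 9 min:
- #4: time 6, value 46
- #2: time 6, value 34
- #3: time 7, value 31
Best: 46 marks.

46 marks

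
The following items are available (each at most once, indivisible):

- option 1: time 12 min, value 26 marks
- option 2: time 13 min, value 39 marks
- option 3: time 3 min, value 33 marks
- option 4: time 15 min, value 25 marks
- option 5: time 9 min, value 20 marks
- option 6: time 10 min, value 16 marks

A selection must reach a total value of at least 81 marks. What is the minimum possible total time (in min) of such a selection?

Subsets with value ≥ 81, sorted by total time:
- option 2+option 3+option 5: time 25, value 92
- option 2+option 3+option 6: time 26, value 88
- option 1+option 2+option 3: time 28, value 98
Minimum time: 25 min.

25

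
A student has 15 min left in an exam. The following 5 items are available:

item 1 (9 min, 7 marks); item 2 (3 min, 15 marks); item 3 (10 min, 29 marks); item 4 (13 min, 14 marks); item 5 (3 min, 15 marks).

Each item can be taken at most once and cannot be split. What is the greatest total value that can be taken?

44 marks

This is a 0/1 knapsack; check combinations near the capacity.
- item 2+item 3: time 3+10=13, value 15+29=44
- item 3+item 5: time 10+3=13, value 29+15=44
- item 1+item 2+item 5: time 9+3+3=15, value 7+15+15=37
- item 2+item 5: time 3+3=6, value 15+15=30
- item 3: time 10, value 29
Best: 44 marks.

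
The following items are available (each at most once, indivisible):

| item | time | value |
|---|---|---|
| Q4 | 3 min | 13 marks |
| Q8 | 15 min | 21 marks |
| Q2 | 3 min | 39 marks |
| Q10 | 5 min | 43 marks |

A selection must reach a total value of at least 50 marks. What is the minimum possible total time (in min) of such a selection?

6

Subsets with value ≥ 50, sorted by total time:
- Q4+Q2: time 6, value 52
- Q2+Q10: time 8, value 82
Minimum time: 6 min.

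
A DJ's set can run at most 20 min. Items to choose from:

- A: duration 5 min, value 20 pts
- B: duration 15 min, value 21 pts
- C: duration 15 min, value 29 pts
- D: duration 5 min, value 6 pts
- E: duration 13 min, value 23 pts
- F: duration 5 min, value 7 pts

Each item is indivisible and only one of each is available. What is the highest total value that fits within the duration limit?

49 pts

This is a 0/1 knapsack; check combinations near the capacity.
- A+C: duration 5+15=20, value 20+29=49
- A+E: duration 5+13=18, value 20+23=43
- A+B: duration 5+15=20, value 20+21=41
- C+F: duration 15+5=20, value 29+7=36
- C+D: duration 15+5=20, value 29+6=35
Best: 49 pts.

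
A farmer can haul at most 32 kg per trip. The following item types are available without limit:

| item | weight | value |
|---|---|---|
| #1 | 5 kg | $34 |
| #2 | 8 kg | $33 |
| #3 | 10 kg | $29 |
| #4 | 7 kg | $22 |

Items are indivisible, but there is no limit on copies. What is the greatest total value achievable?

Best value-per-unit is #1 at 34/5, and filling with it alone uses weight 6×5=30. No mix of the others beats 6×34 = 204.

$204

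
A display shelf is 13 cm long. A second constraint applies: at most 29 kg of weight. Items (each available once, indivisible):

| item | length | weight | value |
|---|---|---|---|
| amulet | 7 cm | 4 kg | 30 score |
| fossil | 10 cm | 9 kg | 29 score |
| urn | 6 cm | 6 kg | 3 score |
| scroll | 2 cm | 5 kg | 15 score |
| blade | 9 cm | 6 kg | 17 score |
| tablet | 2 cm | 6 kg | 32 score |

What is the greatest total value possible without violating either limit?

Feasible sets respecting both limits:
- amulet+scroll+tablet: length 11, weight 15, value 77
- scroll+blade+tablet: length 13, weight 17, value 64
- amulet+tablet: length 9, weight 10, value 62
Best: 77 score.

77 score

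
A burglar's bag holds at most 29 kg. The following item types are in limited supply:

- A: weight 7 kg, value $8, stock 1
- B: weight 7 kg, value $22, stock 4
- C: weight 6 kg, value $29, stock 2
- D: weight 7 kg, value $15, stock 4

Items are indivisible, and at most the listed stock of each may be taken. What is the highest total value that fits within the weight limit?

$102

Best selections within weight 29 and stock limits:
- 2×B + 2×C: weight 26, value 102
- 1×B + 2×C + 1×D: weight 26, value 95
- 3×B + 1×C: weight 27, value 95
Best: $102.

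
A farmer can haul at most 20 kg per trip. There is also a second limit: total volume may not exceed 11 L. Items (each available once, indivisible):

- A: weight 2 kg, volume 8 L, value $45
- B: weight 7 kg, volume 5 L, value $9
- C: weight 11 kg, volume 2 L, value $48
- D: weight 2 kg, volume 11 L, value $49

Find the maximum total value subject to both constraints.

$93

Feasible sets respecting both limits:
- A+C: weight 13, volume 10, value 93
- B+C: weight 18, volume 7, value 57
- D: weight 2, volume 11, value 49
Best: $93.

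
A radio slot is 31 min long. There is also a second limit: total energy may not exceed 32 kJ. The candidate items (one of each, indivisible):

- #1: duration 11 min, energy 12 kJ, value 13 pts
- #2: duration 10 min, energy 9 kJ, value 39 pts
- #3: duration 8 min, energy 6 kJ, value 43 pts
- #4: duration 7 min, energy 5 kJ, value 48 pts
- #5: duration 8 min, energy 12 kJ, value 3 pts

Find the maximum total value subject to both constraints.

Feasible sets respecting both limits:
- #2+#3+#4: duration 25, energy 20, value 130
- #1+#3+#4: duration 26, energy 23, value 104
- #1+#2+#4: duration 28, energy 26, value 100
- #1+#2+#3: duration 29, energy 27, value 95
Best: 130 pts.

130 pts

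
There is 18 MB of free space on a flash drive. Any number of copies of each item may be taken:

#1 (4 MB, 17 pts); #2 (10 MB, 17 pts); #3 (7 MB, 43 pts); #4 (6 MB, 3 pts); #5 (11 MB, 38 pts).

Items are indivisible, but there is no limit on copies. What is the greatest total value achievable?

Best value-per-unit is #3 at 43/7; filling with it alone gives 2×43 = 86.
Optimal mix: 1×#1 + 2×#3 → size 18, value 103.

103 pts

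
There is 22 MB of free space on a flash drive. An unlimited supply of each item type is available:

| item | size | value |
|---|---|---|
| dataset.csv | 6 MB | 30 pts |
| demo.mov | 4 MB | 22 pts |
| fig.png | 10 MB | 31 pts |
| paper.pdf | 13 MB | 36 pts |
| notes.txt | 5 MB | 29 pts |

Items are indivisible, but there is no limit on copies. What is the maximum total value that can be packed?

124 pts

Best value-per-unit is notes.txt at 29/5; filling with it alone gives 4×29 = 116.
Optimal mix: 3×demo.mov + 2×notes.txt → size 22, value 124.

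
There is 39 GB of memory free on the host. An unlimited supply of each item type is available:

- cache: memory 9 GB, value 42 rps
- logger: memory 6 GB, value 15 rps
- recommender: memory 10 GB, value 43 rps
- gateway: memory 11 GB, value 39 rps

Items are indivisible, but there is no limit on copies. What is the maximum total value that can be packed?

171 rps

Best value-per-unit is cache at 42/9; filling with it alone gives 4×42 = 168.
Optimal mix: 1×cache + 3×recommender → memory 39, value 171.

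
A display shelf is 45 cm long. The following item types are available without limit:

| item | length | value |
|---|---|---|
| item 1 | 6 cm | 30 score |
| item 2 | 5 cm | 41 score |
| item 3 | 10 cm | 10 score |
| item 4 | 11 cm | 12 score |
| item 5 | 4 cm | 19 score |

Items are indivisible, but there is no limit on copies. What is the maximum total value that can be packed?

369 score

Best value-per-unit is item 2 at 41/5, and filling with it alone uses length 9×5=45. No mix of the others beats 9×41 = 369.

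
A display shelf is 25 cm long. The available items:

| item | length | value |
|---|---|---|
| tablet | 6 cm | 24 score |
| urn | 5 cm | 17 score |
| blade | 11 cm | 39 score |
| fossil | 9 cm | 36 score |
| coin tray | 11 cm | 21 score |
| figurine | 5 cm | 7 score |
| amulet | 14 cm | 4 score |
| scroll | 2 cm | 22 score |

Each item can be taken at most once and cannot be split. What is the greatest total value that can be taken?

Check high-value combinations within 25 cm:
- tablet+urn+blade+scroll: length 6+5+11+2=24, value 24+17+39+22=102
- tablet+urn+fossil+scroll: length 6+5+9+2=22, value 24+17+36+22=99
- blade+fossil+scroll: length 11+9+2=22, value 39+36+22=97
- tablet+blade+figurine+scroll: length 6+11+5+2=24, value 24+39+7+22=92
Best: 102 score.

102 score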